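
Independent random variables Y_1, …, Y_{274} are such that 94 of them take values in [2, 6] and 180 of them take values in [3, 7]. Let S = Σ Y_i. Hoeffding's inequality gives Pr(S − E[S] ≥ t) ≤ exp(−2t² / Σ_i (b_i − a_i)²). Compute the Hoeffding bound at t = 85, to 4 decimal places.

0.0370

Σ(b_i − a_i)² = 94·4² + 180·4² = 4384.
Exponent = 2·85² / 4384 = 3.29608.
Bound = exp(−3.29608) = 0.03703.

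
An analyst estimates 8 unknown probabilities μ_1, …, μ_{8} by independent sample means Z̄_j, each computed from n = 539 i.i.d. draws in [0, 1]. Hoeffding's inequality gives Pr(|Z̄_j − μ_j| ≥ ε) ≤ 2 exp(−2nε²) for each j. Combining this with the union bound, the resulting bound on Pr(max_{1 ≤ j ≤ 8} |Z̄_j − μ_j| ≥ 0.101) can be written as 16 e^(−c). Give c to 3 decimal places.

10.997

Union bound over the 8 events: Pr(max_{1 ≤ j ≤ 8} |Z̄_j − μ_j| ≥ 0.101) ≤ 8·2·exp(−2nε²) = 16 exp(−2·539·0.101²).
So c = 2·539·0.101² = 10.9967.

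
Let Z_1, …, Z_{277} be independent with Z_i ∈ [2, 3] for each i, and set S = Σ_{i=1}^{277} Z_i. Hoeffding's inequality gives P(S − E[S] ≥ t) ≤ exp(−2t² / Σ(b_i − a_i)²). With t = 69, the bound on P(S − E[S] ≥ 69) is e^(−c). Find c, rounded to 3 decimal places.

Σ(b_i − a_i)² = 277·(1)² = 277.
c = 2t²/277 = 2·69²/277 = 34.3755.

34.375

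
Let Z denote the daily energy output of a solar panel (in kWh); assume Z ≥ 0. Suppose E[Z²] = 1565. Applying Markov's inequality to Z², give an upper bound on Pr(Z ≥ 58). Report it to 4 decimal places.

0.4652

Since Z ≥ 0, the event {Z ≥ 58} is the same as {Z² ≥ 3364}.
Markov's inequality applied to Z² gives Pr(Z² ≥ 3364) ≤ E[Z²]/3364 = 1565/3364 = 0.4652.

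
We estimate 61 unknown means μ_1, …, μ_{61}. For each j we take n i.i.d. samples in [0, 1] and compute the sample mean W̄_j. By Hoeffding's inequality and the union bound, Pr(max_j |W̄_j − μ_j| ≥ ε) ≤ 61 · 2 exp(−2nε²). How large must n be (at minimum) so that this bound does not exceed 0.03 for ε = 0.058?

1236

Need 2·61·exp(−2nε²) ≤ 0.03, i.e. exp(−2nε²) ≤ 0.03/122.
So 2nε² ≥ ln(122/0.03) = 8.310579.
Hence n ≥ 8.310579/(2·0.058²) = 1235.223.
The smallest integer n is 1236.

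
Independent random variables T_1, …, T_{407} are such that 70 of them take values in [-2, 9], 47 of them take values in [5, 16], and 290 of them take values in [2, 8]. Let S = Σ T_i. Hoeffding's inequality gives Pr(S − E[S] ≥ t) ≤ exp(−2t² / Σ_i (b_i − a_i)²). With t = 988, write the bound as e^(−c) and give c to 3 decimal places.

79.371

Σ(b_i − a_i)² = 70·11² + 47·11² + 290·6² = 24597.
c = 2t² / 24597 = 2·988² / 24597 = 79.3710.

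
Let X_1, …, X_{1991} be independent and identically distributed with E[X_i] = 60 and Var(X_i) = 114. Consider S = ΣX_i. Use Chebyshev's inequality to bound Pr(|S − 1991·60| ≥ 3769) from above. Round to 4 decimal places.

Var(S) = n·Var(X_i) = 1991·114 = 226974.
Chebyshev: Pr(|S − 1991·60| ≥ 3769) ≤ Var(S)/3769² = 226974/14205361 = 0.0160.

0.0160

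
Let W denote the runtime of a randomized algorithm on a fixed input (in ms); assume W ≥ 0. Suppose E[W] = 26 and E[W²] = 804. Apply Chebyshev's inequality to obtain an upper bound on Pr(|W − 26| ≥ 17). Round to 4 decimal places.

Var(W) = E[W²] − (E[W])² = 804 − 676 = 128.
Chebyshev's inequality: Pr(|W − μ| ≥ t) ≤ Var(W)/t² = 128/289 = 0.4429.

0.4429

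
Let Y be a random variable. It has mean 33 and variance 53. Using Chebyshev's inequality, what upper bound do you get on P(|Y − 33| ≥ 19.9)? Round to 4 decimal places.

Chebyshev: P(|Y − μ| ≥ t) ≤ Var(Y)/t².
Bound = 53 / 396.01 = 0.1338.

0.1338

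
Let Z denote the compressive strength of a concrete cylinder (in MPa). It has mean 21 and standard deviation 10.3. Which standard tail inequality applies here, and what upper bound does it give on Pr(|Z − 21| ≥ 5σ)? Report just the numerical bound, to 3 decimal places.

Mean and variance are known, so Chebyshev's inequality applies.
Chebyshev: Pr(|Z − μ| ≥ t) ≤ Var(Z)/t².
Var(Z) = σ² = 10.3² = 106.09.
t = 5·10.3 = 51.5.
Bound = 106.09 / 2652.25 = 0.0400.

0.040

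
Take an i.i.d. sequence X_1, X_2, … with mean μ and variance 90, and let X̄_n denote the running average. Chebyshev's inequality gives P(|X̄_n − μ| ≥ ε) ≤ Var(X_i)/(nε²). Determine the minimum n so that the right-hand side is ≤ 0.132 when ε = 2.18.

Require 90/(n·2.18²) ≤ 0.132, i.e. n ≥ 90/(0.132·2.18²) = 143.468.
The smallest integer n is 144.

144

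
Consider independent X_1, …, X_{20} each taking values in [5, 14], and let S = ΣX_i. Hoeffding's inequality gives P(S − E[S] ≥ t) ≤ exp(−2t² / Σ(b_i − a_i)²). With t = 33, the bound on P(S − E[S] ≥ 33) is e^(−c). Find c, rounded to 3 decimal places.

Σ(b_i − a_i)² = 20·(9)² = 1620.
c = 2t²/1620 = 2·33²/1620 = 1.3444.

1.344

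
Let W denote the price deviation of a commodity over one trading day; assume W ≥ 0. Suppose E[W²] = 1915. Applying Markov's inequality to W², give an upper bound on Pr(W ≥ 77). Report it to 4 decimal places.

Since W ≥ 0, the event {W ≥ 77} is the same as {W² ≥ 5929}.
Markov's inequality applied to W² gives Pr(W² ≥ 5929) ≤ E[W²]/5929 = 1915/5929 = 0.3230.

0.3230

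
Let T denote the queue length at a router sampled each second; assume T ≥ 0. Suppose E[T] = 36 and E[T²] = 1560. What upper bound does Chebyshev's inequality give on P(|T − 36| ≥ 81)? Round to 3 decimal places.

0.040

Var(T) = E[T²] − (E[T])² = 1560 − 1296 = 264.
Chebyshev's inequality: P(|T − μ| ≥ t) ≤ Var(T)/t² = 264/6561 = 0.0402.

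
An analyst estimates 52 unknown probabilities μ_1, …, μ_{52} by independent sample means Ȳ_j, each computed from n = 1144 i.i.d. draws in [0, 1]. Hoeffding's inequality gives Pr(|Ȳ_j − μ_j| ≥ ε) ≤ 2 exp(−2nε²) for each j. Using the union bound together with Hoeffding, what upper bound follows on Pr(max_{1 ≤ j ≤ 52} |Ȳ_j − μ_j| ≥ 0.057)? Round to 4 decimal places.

Per-experiment Hoeffding bound: 2·exp(−2·1144·0.057²) = 2·exp(−7.43371) = 0.001182.
Union bound over 52 events: 52·0.001182 = 0.06146.

0.0615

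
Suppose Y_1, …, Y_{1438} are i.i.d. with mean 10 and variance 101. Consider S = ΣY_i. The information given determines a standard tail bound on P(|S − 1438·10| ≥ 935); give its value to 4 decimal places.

0.1661

With mean and variance of each term known, Chebyshev's inequality bounds the deviation of the sum (or sample mean).
Var(S) = n·Var(Y_i) = 1438·101 = 145238.
Chebyshev: P(|S − 1438·10| ≥ 935) ≤ Var(S)/935² = 145238/874225 = 0.1661.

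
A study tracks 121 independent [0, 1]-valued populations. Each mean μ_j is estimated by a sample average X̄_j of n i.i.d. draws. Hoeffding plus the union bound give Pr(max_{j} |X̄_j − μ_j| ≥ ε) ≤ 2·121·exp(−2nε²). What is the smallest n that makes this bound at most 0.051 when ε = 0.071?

Need 2·121·exp(−2nε²) ≤ 0.051, i.e. exp(−2nε²) ≤ 0.051/242.
So 2nε² ≥ ln(242/0.051) = 8.464867.
Hence n ≥ 8.464867/(2·0.071²) = 839.602.
The smallest integer n is 840.

840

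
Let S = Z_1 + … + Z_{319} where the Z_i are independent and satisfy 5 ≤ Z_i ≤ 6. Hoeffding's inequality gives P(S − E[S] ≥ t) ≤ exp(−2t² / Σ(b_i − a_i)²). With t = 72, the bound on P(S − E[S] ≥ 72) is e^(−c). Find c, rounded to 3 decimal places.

Σ(b_i − a_i)² = 319·(1)² = 319.
c = 2t²/319 = 2·72²/319 = 32.5016.

32.502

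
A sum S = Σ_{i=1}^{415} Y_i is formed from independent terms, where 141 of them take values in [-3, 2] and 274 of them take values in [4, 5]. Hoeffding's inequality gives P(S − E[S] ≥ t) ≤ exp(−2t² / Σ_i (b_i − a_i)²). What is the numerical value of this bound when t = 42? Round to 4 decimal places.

Σ(b_i − a_i)² = 141·5² + 274·1² = 3799.
Exponent = 2·42² / 3799 = 0.92867.
Bound = exp(−0.92867) = 0.39508.

0.3951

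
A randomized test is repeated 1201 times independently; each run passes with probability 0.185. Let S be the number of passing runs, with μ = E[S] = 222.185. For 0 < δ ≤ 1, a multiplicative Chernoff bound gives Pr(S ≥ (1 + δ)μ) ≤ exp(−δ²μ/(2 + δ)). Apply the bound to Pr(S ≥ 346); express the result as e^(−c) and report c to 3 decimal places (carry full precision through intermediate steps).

Write 346 = (1 + δ)μ, so δ = 346/222.185 − 1 = 0.5572608…
Then the exponent is δ²μ/(2 + δ) = (346 − μ)² / (μ·(2 + δ)) = 26.980920.

26.981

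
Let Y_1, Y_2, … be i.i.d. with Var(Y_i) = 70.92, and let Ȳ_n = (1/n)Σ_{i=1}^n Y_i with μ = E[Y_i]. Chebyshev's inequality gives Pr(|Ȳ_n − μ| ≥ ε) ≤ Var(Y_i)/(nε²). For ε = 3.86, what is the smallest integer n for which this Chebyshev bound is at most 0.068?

Require 70.92/(n·3.86²) ≤ 0.068, i.e. n ≥ 70.92/(0.068·3.86²) = 69.998.
The smallest integer n is 70.

70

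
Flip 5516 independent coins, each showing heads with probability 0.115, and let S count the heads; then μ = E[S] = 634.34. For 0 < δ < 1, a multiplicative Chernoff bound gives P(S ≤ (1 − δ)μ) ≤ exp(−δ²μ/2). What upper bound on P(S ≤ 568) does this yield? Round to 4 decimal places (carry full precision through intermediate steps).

Write 568 = (1 − δ)μ, so δ = 1 − 568/634.34 = 0.1045811…
Then the exponent is δ²μ/2 = (μ − 568)²/(2μ) = 3.468956.
Bound = exp(−3.468956) = 0.03115.

0.0311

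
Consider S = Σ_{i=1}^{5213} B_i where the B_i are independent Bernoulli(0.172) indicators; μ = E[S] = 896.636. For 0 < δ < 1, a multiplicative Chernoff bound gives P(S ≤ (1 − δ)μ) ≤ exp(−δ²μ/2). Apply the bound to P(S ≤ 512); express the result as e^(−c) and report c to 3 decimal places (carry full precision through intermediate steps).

82.500

Write 512 = (1 − δ)μ, so δ = 1 − 512/896.636 = 0.4289768…
Then the exponent is δ²μ/2 = (μ − 512)²/(2μ) = 82.499951.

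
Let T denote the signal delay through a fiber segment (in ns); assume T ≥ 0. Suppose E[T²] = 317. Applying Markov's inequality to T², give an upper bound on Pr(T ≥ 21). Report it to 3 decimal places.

0.719

Since T ≥ 0, the event {T ≥ 21} is the same as {T² ≥ 441}.
Markov's inequality applied to T² gives Pr(T² ≥ 441) ≤ E[T²]/441 = 317/441 = 0.7188.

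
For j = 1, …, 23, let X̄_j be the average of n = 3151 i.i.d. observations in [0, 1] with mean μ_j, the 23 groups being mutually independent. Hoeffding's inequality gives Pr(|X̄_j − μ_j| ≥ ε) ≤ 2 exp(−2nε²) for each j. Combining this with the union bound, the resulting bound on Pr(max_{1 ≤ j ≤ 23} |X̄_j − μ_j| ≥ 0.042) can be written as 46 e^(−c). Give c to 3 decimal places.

Union bound over the 23 events: Pr(max_{1 ≤ j ≤ 23} |X̄_j − μ_j| ≥ 0.042) ≤ 23·2·exp(−2nε²) = 46 exp(−2·3151·0.042²).
So c = 2·3151·0.042² = 11.1167.

11.117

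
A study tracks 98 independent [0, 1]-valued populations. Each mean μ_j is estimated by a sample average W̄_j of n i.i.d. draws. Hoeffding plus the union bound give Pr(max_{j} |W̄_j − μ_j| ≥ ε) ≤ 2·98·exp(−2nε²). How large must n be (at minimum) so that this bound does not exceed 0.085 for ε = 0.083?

Need 2·98·exp(−2nε²) ≤ 0.085, i.e. exp(−2nε²) ≤ 0.085/196.
So 2nε² ≥ ln(196/0.085) = 7.743219.
Hence n ≥ 7.743219/(2·0.083²) = 561.999.
The smallest integer n is 562.

562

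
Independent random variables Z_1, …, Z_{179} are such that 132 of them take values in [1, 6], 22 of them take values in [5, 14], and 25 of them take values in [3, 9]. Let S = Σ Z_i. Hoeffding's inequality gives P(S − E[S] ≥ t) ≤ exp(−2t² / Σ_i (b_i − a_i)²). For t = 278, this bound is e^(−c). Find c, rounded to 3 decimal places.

25.839

Σ(b_i − a_i)² = 132·5² + 22·9² + 25·6² = 5982.
c = 2t² / 5982 = 2·278² / 5982 = 25.8388.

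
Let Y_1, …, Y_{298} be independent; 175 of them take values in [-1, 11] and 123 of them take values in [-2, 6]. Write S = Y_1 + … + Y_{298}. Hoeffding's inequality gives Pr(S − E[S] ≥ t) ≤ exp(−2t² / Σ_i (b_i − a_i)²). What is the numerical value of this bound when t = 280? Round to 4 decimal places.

0.0087

Σ(b_i − a_i)² = 175·12² + 123·8² = 33072.
Exponent = 2·280² / 33072 = 4.74117.
Bound = exp(−4.74117) = 0.00873.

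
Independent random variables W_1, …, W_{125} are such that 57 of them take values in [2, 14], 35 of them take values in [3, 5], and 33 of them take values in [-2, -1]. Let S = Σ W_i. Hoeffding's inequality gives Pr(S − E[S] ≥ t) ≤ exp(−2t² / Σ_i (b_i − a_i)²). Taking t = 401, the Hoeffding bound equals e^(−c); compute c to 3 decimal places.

38.373

Σ(b_i − a_i)² = 57·12² + 35·2² + 33·1² = 8381.
c = 2t² / 8381 = 2·401² / 8381 = 38.3727.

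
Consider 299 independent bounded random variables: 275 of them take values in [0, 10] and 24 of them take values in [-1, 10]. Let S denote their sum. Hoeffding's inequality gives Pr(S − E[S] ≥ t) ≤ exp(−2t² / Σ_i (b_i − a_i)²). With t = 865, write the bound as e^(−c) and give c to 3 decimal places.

49.219

Σ(b_i − a_i)² = 275·10² + 24·11² = 30404.
c = 2t² / 30404 = 2·865² / 30404 = 49.2189.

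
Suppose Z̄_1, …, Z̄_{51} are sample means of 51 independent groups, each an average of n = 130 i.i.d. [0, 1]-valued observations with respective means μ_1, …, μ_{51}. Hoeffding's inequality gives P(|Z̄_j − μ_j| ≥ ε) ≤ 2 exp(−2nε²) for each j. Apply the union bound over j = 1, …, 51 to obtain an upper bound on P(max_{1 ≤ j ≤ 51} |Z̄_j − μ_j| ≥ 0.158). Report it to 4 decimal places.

Per-experiment Hoeffding bound: 2·exp(−2·130·0.158²) = 2·exp(−6.49064) = 0.0030352.
Union bound over 51 events: 51·0.0030352 = 0.15479.

0.1548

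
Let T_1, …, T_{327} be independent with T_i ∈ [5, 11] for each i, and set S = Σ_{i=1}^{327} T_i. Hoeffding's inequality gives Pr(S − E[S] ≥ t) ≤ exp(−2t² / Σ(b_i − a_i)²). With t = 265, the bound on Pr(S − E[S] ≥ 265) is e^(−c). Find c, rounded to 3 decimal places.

Σ(b_i − a_i)² = 327·(6)² = 11772.
c = 2t²/11772 = 2·265²/11772 = 11.9309.

11.931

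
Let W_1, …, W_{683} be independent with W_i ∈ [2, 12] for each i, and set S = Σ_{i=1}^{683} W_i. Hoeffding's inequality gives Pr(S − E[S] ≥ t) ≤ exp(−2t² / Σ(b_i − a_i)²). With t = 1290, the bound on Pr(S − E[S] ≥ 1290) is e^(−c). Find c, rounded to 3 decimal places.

48.729

Σ(b_i − a_i)² = 683·(10)² = 68300.
c = 2t²/68300 = 2·1290²/68300 = 48.7291.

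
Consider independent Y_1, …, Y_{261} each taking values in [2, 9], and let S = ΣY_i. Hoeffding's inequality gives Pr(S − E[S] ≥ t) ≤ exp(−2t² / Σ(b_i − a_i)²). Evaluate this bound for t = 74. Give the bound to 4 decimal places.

0.4247

Σ(b_i − a_i)² = 261·(7)² = 12789.
Exponent = 2·74²/12789 = 0.8564.
Bound = exp(−0.8564) = 0.42470.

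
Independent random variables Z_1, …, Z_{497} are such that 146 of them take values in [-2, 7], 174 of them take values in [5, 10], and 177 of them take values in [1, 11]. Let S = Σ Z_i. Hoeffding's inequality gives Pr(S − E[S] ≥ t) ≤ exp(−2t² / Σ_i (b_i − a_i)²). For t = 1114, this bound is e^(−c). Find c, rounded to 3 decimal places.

Σ(b_i − a_i)² = 146·9² + 174·5² + 177·10² = 33876.
c = 2t² / 33876 = 2·1114² / 33876 = 73.2670.

73.267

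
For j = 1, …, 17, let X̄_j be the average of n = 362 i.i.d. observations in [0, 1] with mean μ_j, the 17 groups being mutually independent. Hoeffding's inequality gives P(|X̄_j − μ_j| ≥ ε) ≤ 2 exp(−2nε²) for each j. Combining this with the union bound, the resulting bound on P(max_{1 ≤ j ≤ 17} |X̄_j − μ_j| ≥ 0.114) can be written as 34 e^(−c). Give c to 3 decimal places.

Union bound over the 17 events: P(max_{1 ≤ j ≤ 17} |X̄_j − μ_j| ≥ 0.114) ≤ 17·2·exp(−2nε²) = 34 exp(−2·362·0.114²).
So c = 2·362·0.114² = 9.4091.

9.409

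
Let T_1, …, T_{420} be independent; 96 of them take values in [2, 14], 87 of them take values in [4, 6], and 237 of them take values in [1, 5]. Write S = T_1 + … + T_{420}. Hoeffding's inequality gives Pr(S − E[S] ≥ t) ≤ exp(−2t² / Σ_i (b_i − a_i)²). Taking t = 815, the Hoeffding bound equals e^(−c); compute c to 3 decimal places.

73.951

Σ(b_i − a_i)² = 96·12² + 87·2² + 237·4² = 17964.
c = 2t² / 17964 = 2·815² / 17964 = 73.9507.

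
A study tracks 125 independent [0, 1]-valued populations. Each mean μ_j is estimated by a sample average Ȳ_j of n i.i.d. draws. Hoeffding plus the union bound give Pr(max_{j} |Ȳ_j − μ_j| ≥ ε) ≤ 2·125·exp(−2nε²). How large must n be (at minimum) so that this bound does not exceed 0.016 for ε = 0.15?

Need 2·125·exp(−2nε²) ≤ 0.016, i.e. exp(−2nε²) ≤ 0.016/250.
So 2nε² ≥ ln(250/0.016) = 9.656627.
Hence n ≥ 9.656627/(2·0.15²) = 214.592.
The smallest integer n is 215.

215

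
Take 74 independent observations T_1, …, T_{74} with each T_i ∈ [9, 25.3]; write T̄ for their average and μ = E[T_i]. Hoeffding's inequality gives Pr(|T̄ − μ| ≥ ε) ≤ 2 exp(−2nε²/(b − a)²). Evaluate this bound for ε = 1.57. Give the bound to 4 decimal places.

0.5067

Exponent: 2nε²/(b − a)² = 2·74·1.57² / 16.3² = 1.37305.
Bound = 2·exp(−1.37305) = 0.50667.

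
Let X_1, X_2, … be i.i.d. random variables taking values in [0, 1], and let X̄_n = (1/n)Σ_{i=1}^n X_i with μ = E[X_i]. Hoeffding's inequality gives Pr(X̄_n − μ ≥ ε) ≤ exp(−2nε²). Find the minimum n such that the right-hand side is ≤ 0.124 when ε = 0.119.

74

Require exp(−2nε²) ≤ 0.124, i.e. 2nε² ≥ ln(1/0.124) = 2.087474.
So n ≥ 2.087474 / (2·0.119²) = 73.705.
The smallest integer n is 74.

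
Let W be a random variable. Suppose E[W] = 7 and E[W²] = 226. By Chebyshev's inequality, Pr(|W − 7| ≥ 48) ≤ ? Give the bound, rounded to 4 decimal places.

0.0768

Var(W) = E[W²] − (E[W])² = 226 − 49 = 177.
Chebyshev's inequality: Pr(|W − μ| ≥ t) ≤ Var(W)/t² = 177/2304 = 0.0768.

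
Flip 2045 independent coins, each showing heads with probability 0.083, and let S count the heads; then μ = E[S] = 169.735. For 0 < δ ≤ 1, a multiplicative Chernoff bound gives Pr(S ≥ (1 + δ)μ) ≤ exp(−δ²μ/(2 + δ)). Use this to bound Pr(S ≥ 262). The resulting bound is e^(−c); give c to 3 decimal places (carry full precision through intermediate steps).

19.718

Write 262 = (1 + δ)μ, so δ = 262/169.735 − 1 = 0.5435826…
Then the exponent is δ²μ/(2 + δ) = (262 − μ)² / (μ·(2 + δ)) = 19.717721.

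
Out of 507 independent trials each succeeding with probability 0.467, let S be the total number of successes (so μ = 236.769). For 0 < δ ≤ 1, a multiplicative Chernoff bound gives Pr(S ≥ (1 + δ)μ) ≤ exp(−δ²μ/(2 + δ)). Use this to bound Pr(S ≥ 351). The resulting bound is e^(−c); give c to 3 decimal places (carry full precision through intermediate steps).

22.200

Write 351 = (1 + δ)μ, so δ = 351/236.769 − 1 = 0.4824576…
Then the exponent is δ²μ/(2 + δ) = (351 − μ)² / (μ·(2 + δ)) = 22.200425.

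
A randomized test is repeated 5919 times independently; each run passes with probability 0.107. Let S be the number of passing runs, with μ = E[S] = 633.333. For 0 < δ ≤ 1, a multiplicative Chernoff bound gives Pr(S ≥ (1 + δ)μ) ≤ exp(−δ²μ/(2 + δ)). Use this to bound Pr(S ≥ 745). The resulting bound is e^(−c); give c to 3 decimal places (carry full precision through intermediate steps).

Write 745 = (1 + δ)μ, so δ = 745/633.333 − 1 = 0.1763164…
Then the exponent is δ²μ/(2 + δ) = (745 − μ)² / (μ·(2 + δ)) = 9.046812.

9.047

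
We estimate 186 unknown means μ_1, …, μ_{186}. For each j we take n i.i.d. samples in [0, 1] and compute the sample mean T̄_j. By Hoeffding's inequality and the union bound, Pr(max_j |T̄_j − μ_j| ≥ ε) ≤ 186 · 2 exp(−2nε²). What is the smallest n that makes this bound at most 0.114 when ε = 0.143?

198

Need 2·186·exp(−2nε²) ≤ 0.114, i.e. exp(−2nε²) ≤ 0.114/372.
So 2nε² ≥ ln(372/0.114) = 8.090451.
Hence n ≥ 8.090451/(2·0.143²) = 197.820.
The smallest integer n is 198.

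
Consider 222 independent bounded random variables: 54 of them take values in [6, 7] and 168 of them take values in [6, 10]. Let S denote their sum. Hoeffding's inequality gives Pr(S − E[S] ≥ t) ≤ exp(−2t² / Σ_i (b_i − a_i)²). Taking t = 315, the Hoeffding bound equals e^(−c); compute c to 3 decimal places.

72.374

Σ(b_i − a_i)² = 54·1² + 168·4² = 2742.
c = 2t² / 2742 = 2·315² / 2742 = 72.3742.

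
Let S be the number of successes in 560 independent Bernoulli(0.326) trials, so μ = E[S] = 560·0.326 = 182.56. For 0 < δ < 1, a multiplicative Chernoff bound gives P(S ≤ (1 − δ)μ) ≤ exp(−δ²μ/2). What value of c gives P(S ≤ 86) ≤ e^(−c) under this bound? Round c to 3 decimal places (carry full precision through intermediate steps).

Write 86 = (1 − δ)μ, so δ = 1 − 86/182.56 = 0.528922…
Then the exponent is δ²μ/2 = (μ − 86)²/(2μ) = 25.536354.

25.536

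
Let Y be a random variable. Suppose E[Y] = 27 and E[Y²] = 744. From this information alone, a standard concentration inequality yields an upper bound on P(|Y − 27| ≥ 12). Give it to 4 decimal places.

0.1042

The first two moments determine the variance, so Chebyshev's inequality is the sharpest standard bound available.
Var(Y) = E[Y²] − (E[Y])² = 744 − 729 = 15.
Chebyshev's inequality: P(|Y − μ| ≥ t) ≤ Var(Y)/t² = 15/144 = 0.1042.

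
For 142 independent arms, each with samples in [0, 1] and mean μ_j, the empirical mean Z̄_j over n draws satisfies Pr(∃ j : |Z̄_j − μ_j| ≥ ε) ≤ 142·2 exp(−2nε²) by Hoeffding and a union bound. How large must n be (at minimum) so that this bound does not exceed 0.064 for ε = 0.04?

Need 2·142·exp(−2nε²) ≤ 0.064, i.e. exp(−2nε²) ≤ 0.064/284.
So 2nε² ≥ ln(284/0.064) = 8.397846.
Hence n ≥ 8.397846/(2·0.04²) = 2624.327.
The smallest integer n is 2625.

2625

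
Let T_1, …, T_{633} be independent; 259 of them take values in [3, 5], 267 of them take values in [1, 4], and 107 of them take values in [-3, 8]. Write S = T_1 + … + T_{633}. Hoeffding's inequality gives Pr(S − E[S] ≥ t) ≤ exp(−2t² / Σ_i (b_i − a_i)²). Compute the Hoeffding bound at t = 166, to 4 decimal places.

Σ(b_i − a_i)² = 259·2² + 267·3² + 107·11² = 16386.
Exponent = 2·166² / 16386 = 3.36336.
Bound = exp(−3.36336) = 0.03462.

0.0346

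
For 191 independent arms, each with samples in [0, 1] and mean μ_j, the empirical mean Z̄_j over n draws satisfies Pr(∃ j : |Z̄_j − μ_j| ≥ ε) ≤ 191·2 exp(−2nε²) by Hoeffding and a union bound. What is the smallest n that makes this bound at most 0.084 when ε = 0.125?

270

Need 2·191·exp(−2nε²) ≤ 0.084, i.e. exp(−2nε²) ≤ 0.084/382.
So 2nε² ≥ ln(382/0.084) = 8.422359.
Hence n ≥ 8.422359/(2·0.125²) = 269.515.
The smallest integer n is 270.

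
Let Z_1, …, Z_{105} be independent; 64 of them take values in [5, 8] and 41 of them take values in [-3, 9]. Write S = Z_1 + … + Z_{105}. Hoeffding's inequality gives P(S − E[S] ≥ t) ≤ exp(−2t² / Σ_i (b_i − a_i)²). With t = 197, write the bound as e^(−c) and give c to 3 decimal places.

11.978

Σ(b_i − a_i)² = 64·3² + 41·12² = 6480.
c = 2t² / 6480 = 2·197² / 6480 = 11.9781.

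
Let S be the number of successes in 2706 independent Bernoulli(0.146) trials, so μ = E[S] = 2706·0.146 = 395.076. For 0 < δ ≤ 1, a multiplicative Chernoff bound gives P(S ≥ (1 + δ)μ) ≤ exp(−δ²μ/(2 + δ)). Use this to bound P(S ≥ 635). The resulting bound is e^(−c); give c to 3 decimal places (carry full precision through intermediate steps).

55.883

Write 635 = (1 + δ)μ, so δ = 635/395.076 − 1 = 0.6072857…
Then the exponent is δ²μ/(2 + δ) = (635 − μ)² / (μ·(2 + δ)) = 55.882795.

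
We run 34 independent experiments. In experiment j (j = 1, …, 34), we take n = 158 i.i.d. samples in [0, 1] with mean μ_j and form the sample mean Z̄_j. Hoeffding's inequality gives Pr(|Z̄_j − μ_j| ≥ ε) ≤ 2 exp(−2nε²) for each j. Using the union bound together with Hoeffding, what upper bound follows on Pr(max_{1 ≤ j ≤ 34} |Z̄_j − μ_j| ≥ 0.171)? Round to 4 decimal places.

Per-experiment Hoeffding bound: 2·exp(−2·158·0.171²) = 2·exp(−9.24016) = 0.00019412.
Union bound over 34 events: 34·0.00019412 = 0.00660.

0.0066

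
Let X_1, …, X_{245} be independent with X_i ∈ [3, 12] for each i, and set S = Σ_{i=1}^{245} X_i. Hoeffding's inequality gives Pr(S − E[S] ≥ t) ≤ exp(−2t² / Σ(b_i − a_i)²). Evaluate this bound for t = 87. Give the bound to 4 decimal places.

Σ(b_i − a_i)² = 245·(9)² = 19845.
Exponent = 2·87²/19845 = 0.7628.
Bound = exp(−0.7628) = 0.46635.

0.4664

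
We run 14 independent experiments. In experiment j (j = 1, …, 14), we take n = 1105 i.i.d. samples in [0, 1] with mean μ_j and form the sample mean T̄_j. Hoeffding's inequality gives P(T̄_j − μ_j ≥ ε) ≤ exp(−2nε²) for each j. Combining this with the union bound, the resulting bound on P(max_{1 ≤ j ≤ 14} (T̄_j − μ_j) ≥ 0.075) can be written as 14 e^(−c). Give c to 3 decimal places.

12.431

Union bound over the 14 events: P(max_{1 ≤ j ≤ 14} (T̄_j − μ_j) ≥ 0.075) ≤ 14·exp(−2nε²) = 14 exp(−2·1105·0.075²).
So c = 2·1105·0.075² = 12.4313.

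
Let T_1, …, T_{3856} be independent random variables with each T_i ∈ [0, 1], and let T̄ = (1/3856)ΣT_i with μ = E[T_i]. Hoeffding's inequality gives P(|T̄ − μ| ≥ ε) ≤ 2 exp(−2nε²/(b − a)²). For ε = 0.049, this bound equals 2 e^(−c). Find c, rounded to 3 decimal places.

18.517

c = 2nε²/(b − a)² = 2·3856·0.049² / 1² = 18.5165.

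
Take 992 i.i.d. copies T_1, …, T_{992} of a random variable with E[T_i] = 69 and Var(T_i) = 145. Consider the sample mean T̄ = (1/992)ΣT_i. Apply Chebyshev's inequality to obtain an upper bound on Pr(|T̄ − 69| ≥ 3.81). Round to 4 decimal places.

0.0101

Var(T̄) = Var(T_i)/n = 145/992 = 0.14617.
Chebyshev: Pr(|T̄ − 69| ≥ 3.81) ≤ Var(T̄)/(3.81)² = 145/(992·3.81²) = 0.0101.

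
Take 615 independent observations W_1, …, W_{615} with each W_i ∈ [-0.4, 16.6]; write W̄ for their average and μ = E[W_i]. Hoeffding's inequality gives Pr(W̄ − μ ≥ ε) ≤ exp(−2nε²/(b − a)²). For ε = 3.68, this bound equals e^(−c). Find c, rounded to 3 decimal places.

57.637

c = 2nε²/(b − a)² = 2·615·3.68² / 17² = 57.6372.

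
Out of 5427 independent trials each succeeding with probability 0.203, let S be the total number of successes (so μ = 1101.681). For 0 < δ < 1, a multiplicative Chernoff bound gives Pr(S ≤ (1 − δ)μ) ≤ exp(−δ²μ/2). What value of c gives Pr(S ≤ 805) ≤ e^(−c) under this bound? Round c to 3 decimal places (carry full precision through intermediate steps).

39.948

Write 805 = (1 − δ)μ, so δ = 1 − 805/1101.681 = 0.2692985…
Then the exponent is δ²μ/2 = (μ − 805)²/(2μ) = 39.947869.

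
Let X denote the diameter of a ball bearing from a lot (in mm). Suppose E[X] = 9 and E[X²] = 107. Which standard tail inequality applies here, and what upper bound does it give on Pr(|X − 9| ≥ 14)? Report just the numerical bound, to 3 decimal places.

0.133

The first two moments determine the variance, so Chebyshev's inequality is the sharpest standard bound available.
Var(X) = E[X²] − (E[X])² = 107 − 81 = 26.
Chebyshev's inequality: Pr(|X − μ| ≥ t) ≤ Var(X)/t² = 26/196 = 0.1327.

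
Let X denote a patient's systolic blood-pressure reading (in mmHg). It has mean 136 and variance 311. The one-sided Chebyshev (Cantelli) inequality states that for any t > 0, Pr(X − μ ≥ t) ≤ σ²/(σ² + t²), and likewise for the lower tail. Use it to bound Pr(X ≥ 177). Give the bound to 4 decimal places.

0.1561

Here σ² = 311 and t = 41, so σ² + t² = 1992.
Cantelli's bound: 311/1992 = 0.1561.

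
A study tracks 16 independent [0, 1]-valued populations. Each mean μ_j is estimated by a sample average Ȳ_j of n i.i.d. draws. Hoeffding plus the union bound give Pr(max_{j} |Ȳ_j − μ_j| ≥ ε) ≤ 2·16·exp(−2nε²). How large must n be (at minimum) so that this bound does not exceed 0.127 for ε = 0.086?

Need 2·16·exp(−2nε²) ≤ 0.127, i.e. exp(−2nε²) ≤ 0.127/32.
So 2nε² ≥ ln(32/0.127) = 5.529304.
Hence n ≥ 5.529304/(2·0.086²) = 373.804.
The smallest integer n is 374.

374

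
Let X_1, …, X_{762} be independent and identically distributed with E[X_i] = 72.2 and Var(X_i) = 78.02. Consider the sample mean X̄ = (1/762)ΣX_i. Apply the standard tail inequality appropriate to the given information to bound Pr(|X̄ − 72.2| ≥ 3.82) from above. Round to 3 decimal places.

0.007

With mean and variance of each term known, Chebyshev's inequality bounds the deviation of the sum (or sample mean).
Var(X̄) = Var(X_i)/n = 78.02/762 = 0.10239.
Chebyshev: Pr(|X̄ − 72.2| ≥ 3.82) ≤ Var(X̄)/(3.82)² = 78.02/(762·3.82²) = 0.0070.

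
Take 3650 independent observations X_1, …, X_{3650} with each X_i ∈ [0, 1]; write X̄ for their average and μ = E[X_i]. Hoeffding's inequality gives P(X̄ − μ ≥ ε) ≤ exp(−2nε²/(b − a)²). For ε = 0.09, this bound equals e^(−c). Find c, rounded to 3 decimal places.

59.130

c = 2nε²/(b − a)² = 2·3650·0.09² / 1² = 59.1300.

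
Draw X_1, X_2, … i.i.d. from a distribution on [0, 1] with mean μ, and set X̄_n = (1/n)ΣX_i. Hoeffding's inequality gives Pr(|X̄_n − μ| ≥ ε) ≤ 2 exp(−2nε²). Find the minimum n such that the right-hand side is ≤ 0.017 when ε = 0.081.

Require 2·exp(−2nε²) ≤ 0.017, i.e. 2nε² ≥ ln(2/0.017) = 4.767689.
So n ≥ 4.767689 / (2·0.081²) = 363.336.
The smallest integer n is 364.

364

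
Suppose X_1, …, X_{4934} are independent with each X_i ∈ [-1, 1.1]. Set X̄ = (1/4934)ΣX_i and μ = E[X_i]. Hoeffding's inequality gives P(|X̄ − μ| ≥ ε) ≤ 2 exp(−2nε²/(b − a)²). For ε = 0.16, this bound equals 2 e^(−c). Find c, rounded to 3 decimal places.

c = 2nε²/(b − a)² = 2·4934·0.16² / 2.1² = 57.2836.

57.284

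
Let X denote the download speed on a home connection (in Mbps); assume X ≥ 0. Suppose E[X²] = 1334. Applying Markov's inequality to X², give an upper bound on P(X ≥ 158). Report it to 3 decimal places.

0.053

Since X ≥ 0, the event {X ≥ 158} is the same as {X² ≥ 24964}.
Markov's inequality applied to X² gives P(X² ≥ 24964) ≤ E[X²]/24964 = 1334/24964 = 0.0534.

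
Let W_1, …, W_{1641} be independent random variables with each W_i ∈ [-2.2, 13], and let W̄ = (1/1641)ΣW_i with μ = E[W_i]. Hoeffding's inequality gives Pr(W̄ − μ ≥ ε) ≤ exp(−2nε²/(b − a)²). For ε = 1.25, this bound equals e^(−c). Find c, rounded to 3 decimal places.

c = 2nε²/(b − a)² = 2·1641·1.25² / 15.2² = 22.1958.

22.196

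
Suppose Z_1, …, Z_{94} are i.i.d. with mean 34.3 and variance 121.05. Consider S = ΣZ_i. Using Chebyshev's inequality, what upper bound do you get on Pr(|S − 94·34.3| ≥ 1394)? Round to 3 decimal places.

Var(S) = n·Var(Z_i) = 94·121.05 = 11378.7.
Chebyshev: Pr(|S − 94·34.3| ≥ 1394) ≤ Var(S)/1394² = 11378.7/1943236 = 0.0059.

0.006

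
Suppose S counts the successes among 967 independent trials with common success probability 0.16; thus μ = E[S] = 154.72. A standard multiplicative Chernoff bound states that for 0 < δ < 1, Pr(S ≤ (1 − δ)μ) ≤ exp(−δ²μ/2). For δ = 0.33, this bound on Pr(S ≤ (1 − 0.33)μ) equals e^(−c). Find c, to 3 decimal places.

c = δ²μ/2 = 0.33²·154.72/2 = 8.4245.

8.425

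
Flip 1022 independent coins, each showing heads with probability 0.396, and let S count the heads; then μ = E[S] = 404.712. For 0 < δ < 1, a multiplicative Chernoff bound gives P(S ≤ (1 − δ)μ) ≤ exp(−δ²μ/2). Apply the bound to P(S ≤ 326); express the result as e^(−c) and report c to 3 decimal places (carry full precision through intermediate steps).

7.654

Write 326 = (1 − δ)μ, so δ = 1 − 326/404.712 = 0.1944889…
Then the exponent is δ²μ/2 = (μ − 326)²/(2μ) = 7.654306.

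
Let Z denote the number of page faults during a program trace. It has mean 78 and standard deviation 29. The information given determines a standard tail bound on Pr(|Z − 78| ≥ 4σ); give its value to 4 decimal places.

0.0625

Mean and variance are known, so Chebyshev's inequality applies.
Chebyshev: Pr(|Z − μ| ≥ t) ≤ Var(Z)/t².
Var(Z) = σ² = 29² = 841.
t = 4·29 = 116.
Bound = 841 / 13456 = 0.0625.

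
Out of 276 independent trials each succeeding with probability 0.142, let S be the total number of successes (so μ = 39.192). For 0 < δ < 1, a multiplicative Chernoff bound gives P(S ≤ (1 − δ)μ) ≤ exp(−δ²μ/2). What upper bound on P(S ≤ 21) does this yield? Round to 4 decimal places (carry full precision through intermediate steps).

Write 21 = (1 − δ)μ, so δ = 1 − 21/39.192 = 0.4641764…
Then the exponent is δ²μ/2 = (μ − 21)²/(2μ) = 4.222148.
Bound = exp(−4.222148) = 0.01467.

0.0147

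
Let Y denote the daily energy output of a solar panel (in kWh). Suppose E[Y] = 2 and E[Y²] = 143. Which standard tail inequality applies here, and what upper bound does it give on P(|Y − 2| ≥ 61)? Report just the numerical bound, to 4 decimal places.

0.0374

The first two moments determine the variance, so Chebyshev's inequality is the sharpest standard bound available.
Var(Y) = E[Y²] − (E[Y])² = 143 − 4 = 139.
Chebyshev's inequality: P(|Y − μ| ≥ t) ≤ Var(Y)/t² = 139/3721 = 0.0374.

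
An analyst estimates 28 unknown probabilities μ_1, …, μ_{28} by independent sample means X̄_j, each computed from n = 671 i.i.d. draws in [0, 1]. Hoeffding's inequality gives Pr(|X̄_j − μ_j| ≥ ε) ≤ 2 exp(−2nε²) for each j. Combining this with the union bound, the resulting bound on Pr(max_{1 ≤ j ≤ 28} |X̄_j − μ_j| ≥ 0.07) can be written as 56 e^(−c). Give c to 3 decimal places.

6.576

Union bound over the 28 events: Pr(max_{1 ≤ j ≤ 28} |X̄_j − μ_j| ≥ 0.07) ≤ 28·2·exp(−2nε²) = 56 exp(−2·671·0.07²).
So c = 2·671·0.07² = 6.5758.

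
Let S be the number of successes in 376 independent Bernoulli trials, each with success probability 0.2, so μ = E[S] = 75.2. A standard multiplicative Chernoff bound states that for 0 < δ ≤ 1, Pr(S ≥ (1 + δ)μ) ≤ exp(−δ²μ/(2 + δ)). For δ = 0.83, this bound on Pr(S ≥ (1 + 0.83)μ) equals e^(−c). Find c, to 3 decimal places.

18.306

c = δ²μ/(2 + δ) = 0.83²·75.2/(2 + 0.83) = 18.3058.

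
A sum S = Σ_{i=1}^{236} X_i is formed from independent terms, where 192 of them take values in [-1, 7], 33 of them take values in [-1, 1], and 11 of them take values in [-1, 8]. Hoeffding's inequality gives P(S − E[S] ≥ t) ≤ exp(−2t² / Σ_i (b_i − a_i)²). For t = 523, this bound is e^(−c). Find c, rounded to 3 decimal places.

Σ(b_i − a_i)² = 192·8² + 33·2² + 11·9² = 13311.
c = 2t² / 13311 = 2·523² / 13311 = 41.0982.

41.098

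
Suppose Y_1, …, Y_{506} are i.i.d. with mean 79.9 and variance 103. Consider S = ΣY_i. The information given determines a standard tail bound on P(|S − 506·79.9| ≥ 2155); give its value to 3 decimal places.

0.011

With mean and variance of each term known, Chebyshev's inequality bounds the deviation of the sum (or sample mean).
Var(S) = n·Var(Y_i) = 506·103 = 52118.
Chebyshev: P(|S − 506·79.9| ≥ 2155) ≤ Var(S)/2155² = 52118/4644025 = 0.0112.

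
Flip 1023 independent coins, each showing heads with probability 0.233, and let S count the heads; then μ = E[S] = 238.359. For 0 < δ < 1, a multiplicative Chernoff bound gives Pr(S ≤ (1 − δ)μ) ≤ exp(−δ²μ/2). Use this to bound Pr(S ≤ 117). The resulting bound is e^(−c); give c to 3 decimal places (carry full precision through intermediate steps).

30.895

Write 117 = (1 − δ)μ, so δ = 1 − 117/238.359 = 0.5091438…
Then the exponent is δ²μ/2 = (μ − 117)²/(2μ) = 30.894589.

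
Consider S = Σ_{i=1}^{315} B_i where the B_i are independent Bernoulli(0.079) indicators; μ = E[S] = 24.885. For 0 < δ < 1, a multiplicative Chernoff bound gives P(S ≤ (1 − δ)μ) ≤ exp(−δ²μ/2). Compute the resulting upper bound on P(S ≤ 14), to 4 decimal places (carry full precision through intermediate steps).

Write 14 = (1 − δ)μ, so δ = 1 − 14/24.885 = 0.4374121…
Then the exponent is δ²μ/2 = (μ − 14)²/(2μ) = 2.380615.
Bound = exp(−2.380615) = 0.09249.

0.0925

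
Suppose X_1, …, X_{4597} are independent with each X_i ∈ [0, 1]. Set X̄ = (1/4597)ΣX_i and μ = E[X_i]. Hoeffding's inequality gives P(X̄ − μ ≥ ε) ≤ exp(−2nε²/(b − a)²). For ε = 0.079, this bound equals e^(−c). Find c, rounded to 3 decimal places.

57.380

c = 2nε²/(b − a)² = 2·4597·0.079² / 1² = 57.3798.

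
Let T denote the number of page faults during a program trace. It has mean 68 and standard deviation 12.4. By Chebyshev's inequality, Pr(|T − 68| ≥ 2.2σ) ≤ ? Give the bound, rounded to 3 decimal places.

Chebyshev: Pr(|T − μ| ≥ t) ≤ Var(T)/t².
Var(T) = σ² = 12.4² = 153.76.
t = 2.2·12.4 = 27.28.
Bound = 153.76 / 744.1984 = 0.2066.

0.207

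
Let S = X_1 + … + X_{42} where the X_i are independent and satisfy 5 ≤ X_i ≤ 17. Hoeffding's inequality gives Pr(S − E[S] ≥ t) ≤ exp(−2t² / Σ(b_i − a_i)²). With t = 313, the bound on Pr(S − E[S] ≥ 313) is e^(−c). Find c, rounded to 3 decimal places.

32.397

Σ(b_i − a_i)² = 42·(12)² = 6048.
c = 2t²/6048 = 2·313²/6048 = 32.3972.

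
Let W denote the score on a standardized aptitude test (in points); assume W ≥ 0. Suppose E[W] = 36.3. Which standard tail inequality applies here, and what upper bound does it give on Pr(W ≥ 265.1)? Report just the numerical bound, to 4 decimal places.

0.1369

Only the mean of a non-negative variable is known, so Markov's inequality is the applicable tail bound.
Markov's inequality: for a non-negative random variable, Pr(W ≥ a) ≤ E[W]/a.
Here E[W] = 36.3 and a = 265.1, so the bound is 36.3/265.1 = 0.1369.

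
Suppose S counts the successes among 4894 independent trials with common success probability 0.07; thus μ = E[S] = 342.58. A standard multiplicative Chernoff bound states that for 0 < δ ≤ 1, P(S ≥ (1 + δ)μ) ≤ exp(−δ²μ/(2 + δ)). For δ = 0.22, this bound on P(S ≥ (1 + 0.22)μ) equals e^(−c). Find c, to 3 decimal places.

7.469

c = δ²μ/(2 + δ) = 0.22²·342.58/(2 + 0.22) = 7.4689.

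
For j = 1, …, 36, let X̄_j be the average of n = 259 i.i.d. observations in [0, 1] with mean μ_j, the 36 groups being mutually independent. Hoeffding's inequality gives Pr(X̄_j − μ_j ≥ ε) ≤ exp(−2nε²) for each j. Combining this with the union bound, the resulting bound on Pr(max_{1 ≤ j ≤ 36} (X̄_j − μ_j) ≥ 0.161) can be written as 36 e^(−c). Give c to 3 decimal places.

Union bound over the 36 events: Pr(max_{1 ≤ j ≤ 36} (X̄_j − μ_j) ≥ 0.161) ≤ 36·exp(−2nε²) = 36 exp(−2·259·0.161²).
So c = 2·259·0.161² = 13.4271.

13.427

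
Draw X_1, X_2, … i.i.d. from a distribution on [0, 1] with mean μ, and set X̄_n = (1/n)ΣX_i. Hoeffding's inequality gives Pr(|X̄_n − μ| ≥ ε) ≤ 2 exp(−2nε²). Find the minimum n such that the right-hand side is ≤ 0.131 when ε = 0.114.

Require 2·exp(−2nε²) ≤ 0.131, i.e. 2nε² ≥ ln(2/0.131) = 2.725705.
So n ≥ 2.725705 / (2·0.114²) = 104.867.
The smallest integer n is 105.

105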